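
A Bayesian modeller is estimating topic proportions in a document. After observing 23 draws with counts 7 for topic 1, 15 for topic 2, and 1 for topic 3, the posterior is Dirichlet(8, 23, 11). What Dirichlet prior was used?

Dirichlet(1, 8, 10)

For a Dirichlet(α) prior with multinomial counts c, the posterior is Dirichlet(α + c) componentwise.
Subtract each count from the matching posterior parameter: 8−7=1, 23−15=8, 11−1=10.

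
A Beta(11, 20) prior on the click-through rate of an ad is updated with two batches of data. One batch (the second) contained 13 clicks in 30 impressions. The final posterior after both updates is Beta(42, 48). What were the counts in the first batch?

18 clicks and 11 non-clicks

Because Beta–binomial updating is additive in the counts, the combined data contributed (α_post−α_prior, β_post−β_prior) successes and failures.
Total across both batches: 42−11=31 clicks, 48−20=28 non-clicks.
Subtract the second batch: 31−13=18 clicks and 28−17=11 non-clicks.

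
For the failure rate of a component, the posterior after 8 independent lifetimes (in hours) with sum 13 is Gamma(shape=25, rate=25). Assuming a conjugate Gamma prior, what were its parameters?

Gamma(shape=17, rate=12)

For an exponential likelihood with a Gamma(α, β) prior on the rate, n observations with total T give posterior Gamma(α+n, β+T).
So α = 25 − 8 = 17 and β = 25 − 13 = 12.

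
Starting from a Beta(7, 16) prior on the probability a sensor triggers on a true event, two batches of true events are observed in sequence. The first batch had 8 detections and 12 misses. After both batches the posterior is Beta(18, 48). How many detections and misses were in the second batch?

3 detections and 20 misses

Because Beta–binomial updating is additive in the counts, the combined data contributed (α_post−α_prior, β_post−β_prior) successes and failures.
Total across both batches: 18−7=11 detections, 48−16=32 misses.
Subtract the first batch: 11−8=3 detections and 32−12=20 misses.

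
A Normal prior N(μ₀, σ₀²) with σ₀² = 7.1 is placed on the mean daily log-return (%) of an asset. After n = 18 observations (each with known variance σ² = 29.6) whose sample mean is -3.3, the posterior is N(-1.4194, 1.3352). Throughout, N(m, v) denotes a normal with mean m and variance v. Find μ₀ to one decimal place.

The posterior mean is a precision-weighted average: μ_n = (τ₀μ₀ + τ_data·x̄)/(τ₀+τ_data), with τ₀=1/σ₀² and τ_data=n/σ².
Here τ₀ = 1/7.1 = 0.140845 and τ_data = 18/29.6 = 0.608108, so τ_n = 0.748953.
Rearranging for μ₀: μ₀ = (μ_n·τ_n − τ_data·x̄)/τ₀ = (-1.4194·0.748953 − 0.608108·-3.3) / 0.140845 = 0.943693/0.140845 ≈ 6.7.

μ₀ = 6.7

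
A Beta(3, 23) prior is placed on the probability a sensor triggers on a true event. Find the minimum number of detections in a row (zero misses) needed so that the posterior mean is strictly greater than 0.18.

After k detections and 0 misses the posterior is Beta(3+k, 23), with mean (3+k)/(3+23+k).
Set (3+k)/(26+k) > 0.18 and solve: k > (0.18·26 − 3)/(1 − 0.18) = 2.049.
The smallest integer exceeding 2.049 is 3, and checking k=3: (6)/(29) = 0.2069 > 0.18.

k = 3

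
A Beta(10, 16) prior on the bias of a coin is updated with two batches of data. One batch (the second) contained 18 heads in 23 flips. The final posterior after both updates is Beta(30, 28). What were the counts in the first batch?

2 heads and 7 tails

Because Beta–binomial updating is additive in the counts, the combined data contributed (α_post−α_prior, β_post−β_prior) successes and failures.
Total across both batches: 30−10=20 heads, 28−16=12 tails.
Subtract the second batch: 20−18=2 heads and 12−5=7 tails.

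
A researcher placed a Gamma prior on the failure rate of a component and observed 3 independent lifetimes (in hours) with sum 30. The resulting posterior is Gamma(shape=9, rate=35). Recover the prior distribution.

For an exponential likelihood with a Gamma(α, β) prior on the rate, n observations with total T give posterior Gamma(α+n, β+T).
So α = 9 − 3 = 6 and β = 35 − 30 = 5.

Gamma(shape=6, rate=5)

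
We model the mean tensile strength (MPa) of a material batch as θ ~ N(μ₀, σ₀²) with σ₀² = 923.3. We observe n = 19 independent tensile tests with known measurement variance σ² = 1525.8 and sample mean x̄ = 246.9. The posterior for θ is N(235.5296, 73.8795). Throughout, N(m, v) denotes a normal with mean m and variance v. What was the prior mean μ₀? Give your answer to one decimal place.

The posterior mean is a precision-weighted average: μ_n = (τ₀μ₀ + τ_data·x̄)/(τ₀+τ_data), with τ₀=1/σ₀² and τ_data=n/σ².
Here τ₀ = 1/923.3 = 0.001083 and τ_data = 19/1525.8 = 0.012452, so τ_n = 0.013535.
Rearranging for μ₀: μ₀ = (μ_n·τ_n − τ_data·x̄)/τ₀ = (235.5296·0.013535 − 0.012452·246.9) / 0.001083 = 0.113494/0.001083 ≈ 104.8.

μ₀ = 104.8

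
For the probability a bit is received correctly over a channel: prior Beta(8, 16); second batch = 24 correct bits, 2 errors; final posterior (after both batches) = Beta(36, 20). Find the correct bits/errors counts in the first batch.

4 correct bits and 2 errors

Sequential conjugate updates are equivalent to a single update on the pooled data, so total successes = posterior α − prior α and total failures = posterior β − prior β.
Total across both batches: 36−8=28 correct bits, 20−16=4 errors.
Subtract the second batch: 28−24=4 correct bits and 4−2=2 errors.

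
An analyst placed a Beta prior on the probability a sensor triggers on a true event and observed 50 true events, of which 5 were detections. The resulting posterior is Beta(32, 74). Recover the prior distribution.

Beta is conjugate to the binomial likelihood: posterior = Beta(α+s, β+f).
So α = 32 − 5 = 27 and β = 74 − 45 = 29.

Beta(27, 29)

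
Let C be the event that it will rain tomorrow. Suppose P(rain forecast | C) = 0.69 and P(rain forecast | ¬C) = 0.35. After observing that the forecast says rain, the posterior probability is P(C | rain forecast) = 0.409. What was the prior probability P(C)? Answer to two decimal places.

P(C) = 0.26

In odds form, posterior odds = prior odds × likelihood ratio, so prior odds = posterior odds ÷ LR.
Posterior odds = 0.409/(1−0.409) = 0.6920. LR = 0.69/0.35 = 1.9714.
Prior odds = 0.6920/1.9714 = 0.3510, so P(C) = 0.3510/(1+0.3510) ≈ 0.26.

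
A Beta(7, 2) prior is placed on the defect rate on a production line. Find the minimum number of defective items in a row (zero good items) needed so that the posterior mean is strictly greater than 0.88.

k = 8

After k defective items and 0 good items the posterior is Beta(7+k, 2), with mean (7+k)/(7+2+k).
Set (7+k)/(9+k) > 0.88 and solve: k > (0.88·9 − 7)/(1 − 0.88) = 7.667.
The smallest integer exceeding 7.667 is 8.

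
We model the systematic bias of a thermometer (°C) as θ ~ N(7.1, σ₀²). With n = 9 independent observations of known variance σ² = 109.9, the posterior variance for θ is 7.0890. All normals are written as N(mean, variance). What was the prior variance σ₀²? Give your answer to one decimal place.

σ₀² = 16.9

For the Normal–Normal model with known σ², precisions add: τ_n = τ₀ + n/σ².
So 1/σ₀² = 1/7.0890 − 9/109.9 = 0.141064 − 0.081893 = 0.059171.
Hence σ₀² = 1/0.059171 ≈ 16.9.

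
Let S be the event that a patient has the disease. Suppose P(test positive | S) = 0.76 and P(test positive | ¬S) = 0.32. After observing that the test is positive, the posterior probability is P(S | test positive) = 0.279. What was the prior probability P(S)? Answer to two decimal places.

P(S) = 0.14

Bayes' rule in odds form gives O(S|E) = O(S)·[P(E|S)/P(E|¬S)], hence O(S) = O(S|E)/LR.
Posterior odds = 0.279/(1−0.279) = 0.3870. LR = 0.76/0.32 = 2.3750.
Prior odds = 0.3870/2.3750 = 0.1629, so P(S) = 0.1629/(1+0.1629) ≈ 0.14.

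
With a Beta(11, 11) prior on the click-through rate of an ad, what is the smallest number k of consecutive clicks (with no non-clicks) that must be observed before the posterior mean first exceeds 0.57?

k = 4

After k clicks and 0 non-clicks the posterior is Beta(11+k, 11), with mean (11+k)/(11+11+k).
Set (11+k)/(22+k) > 0.57 and solve: k > (0.57·22 − 11)/(1 − 0.57) = 3.581.
The smallest integer exceeding 3.581 is 4.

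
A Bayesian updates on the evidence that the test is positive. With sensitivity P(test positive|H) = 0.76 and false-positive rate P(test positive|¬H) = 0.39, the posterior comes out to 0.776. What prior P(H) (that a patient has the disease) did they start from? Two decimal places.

P(H) = 0.64

Bayes' rule in odds form gives O(H|E) = O(H)·[P(E|H)/P(E|¬H)], hence O(H) = O(H|E)/LR.
Posterior odds = 0.776/(1−0.776) = 3.4643. LR = 0.76/0.39 = 1.9487.
Prior odds = 3.4643/1.9487 = 1.7777, so P(H) = 1.7777/(1+1.7777) ≈ 0.64.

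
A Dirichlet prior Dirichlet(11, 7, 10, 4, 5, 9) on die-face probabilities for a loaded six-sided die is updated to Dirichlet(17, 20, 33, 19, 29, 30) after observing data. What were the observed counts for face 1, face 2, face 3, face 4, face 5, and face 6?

For a Dirichlet(α) prior with multinomial counts c, the posterior is Dirichlet(α + c) componentwise.
Counts are posterior − prior componentwise: 17−11=6, 20−7=13, 33−10=23, 19−4=15, 29−5=24, 30−9=21.

counts (6, 13, 23, 15, 24, 21)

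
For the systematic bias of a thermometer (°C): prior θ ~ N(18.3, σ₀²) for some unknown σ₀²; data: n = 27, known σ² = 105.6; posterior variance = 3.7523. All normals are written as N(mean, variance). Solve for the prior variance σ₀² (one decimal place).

Posterior precision equals prior precision plus data precision: 1/σ_n² = 1/σ₀² + n/σ².
So 1/σ₀² = 1/3.7523 − 27/105.6 = 0.266503 − 0.255682 = 0.010821.
Hence σ₀² = 1/0.010821 ≈ 92.4.

σ₀² = 92.4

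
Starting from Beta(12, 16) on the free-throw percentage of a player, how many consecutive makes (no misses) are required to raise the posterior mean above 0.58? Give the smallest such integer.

After k makes and 0 misses the posterior is Beta(12+k, 16), with mean (12+k)/(12+16+k).
Set (12+k)/(28+k) > 0.58 and solve: k > (0.58·28 − 12)/(1 − 0.58) = 10.095.
The smallest integer exceeding 10.095 is 11, and checking k=11: (23)/(39) = 0.5897 > 0.58.

k = 11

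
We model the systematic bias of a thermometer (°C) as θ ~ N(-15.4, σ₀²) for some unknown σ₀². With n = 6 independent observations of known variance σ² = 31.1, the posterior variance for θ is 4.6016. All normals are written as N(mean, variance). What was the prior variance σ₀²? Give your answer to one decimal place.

For the Normal–Normal model with known σ², precisions add: τ_n = τ₀ + n/σ².
So 1/σ₀² = 1/4.6016 − 6/31.1 = 0.217316 − 0.192926 = 0.024390.
Hence σ₀² = 1/0.024390 ≈ 41.0.

σ₀² = 41.0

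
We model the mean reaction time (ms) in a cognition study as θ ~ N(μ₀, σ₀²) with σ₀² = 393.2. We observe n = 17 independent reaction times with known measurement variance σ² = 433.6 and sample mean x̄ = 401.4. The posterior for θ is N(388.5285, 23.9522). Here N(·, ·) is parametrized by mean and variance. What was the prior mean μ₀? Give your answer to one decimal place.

With known observation variance, the Normal–Normal posterior has precision τ_n = τ₀ + n/σ² and mean μ_n = (τ₀μ₀ + (n/σ²)x̄)/τ_n.
Here τ₀ = 1/393.2 = 0.002543 and τ_data = 17/433.6 = 0.039207, so τ_n = 0.041750.
Rearranging for μ₀: μ₀ = (μ_n·τ_n − τ_data·x̄)/τ₀ = (388.5285·0.041750 − 0.039207·401.4) / 0.002543 = 0.483375/0.002543 ≈ 190.1.

μ₀ = 190.1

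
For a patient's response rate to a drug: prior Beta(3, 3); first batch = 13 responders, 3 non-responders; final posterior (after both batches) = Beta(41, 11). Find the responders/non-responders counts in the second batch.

25 responders and 5 non-responders

Sequential conjugate updates are equivalent to a single update on the pooled data, so total successes = posterior α − prior α and total failures = posterior β − prior β.
Total across both batches: 41−3=38 responders, 11−3=8 non-responders.
Subtract the first batch: 38−13=25 responders and 8−3=5 non-responders.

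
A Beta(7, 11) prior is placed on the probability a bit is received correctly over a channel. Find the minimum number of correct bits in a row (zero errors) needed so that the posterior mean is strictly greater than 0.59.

After k correct bits and 0 errors the posterior is Beta(7+k, 11), with mean (7+k)/(7+11+k).
Set (7+k)/(18+k) > 0.59 and solve: k > (0.59·18 − 7)/(1 − 0.59) = 8.829.
The smallest integer exceeding 8.829 is 9.

k = 9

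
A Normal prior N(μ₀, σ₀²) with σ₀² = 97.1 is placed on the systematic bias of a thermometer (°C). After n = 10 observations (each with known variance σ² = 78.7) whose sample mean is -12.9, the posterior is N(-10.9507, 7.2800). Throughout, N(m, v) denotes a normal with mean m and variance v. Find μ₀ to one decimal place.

With known observation variance, the Normal–Normal posterior has precision τ_n = τ₀ + n/σ² and mean μ_n = (τ₀μ₀ + (n/σ²)x̄)/τ_n.
Here τ₀ = 1/97.1 = 0.010299 and τ_data = 10/78.7 = 0.127065, so τ_n = 0.137364.
Rearranging for μ₀: μ₀ = (μ_n·τ_n − τ_data·x̄)/τ₀ = (-10.9507·0.137364 − 0.127065·-12.9) / 0.010299 = 0.134907/0.010299 ≈ 13.1.

μ₀ = 13.1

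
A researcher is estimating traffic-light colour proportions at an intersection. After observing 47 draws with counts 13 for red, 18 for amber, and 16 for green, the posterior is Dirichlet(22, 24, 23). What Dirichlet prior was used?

For a Dirichlet(α) prior with multinomial counts c, the posterior is Dirichlet(α + c) componentwise.
Subtract each count from the matching posterior parameter: 22−13=9, 24−18=6, 23−16=7.

Dirichlet(9, 6, 7)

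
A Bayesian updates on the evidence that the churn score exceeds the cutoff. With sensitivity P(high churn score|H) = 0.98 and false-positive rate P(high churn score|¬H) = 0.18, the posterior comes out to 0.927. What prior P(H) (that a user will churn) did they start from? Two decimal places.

In odds form, posterior odds = prior odds × likelihood ratio, so prior odds = posterior odds ÷ LR.
Posterior odds = 0.927/(1−0.927) = 12.6986. LR = 0.98/0.18 = 5.4444.
Prior odds = 12.6986/5.4444 = 2.3324, so P(H) = 2.3324/(1+2.3324) ≈ 0.70.

P(H) = 0.70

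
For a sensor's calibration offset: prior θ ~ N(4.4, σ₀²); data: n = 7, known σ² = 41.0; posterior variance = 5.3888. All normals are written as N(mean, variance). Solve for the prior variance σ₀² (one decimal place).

For the Normal–Normal model with known σ², precisions add: τ_n = τ₀ + n/σ².
So 1/σ₀² = 1/5.3888 − 7/41.0 = 0.185570 − 0.170732 = 0.014838.
Hence σ₀² = 1/0.014838 ≈ 67.4.

σ₀² = 67.4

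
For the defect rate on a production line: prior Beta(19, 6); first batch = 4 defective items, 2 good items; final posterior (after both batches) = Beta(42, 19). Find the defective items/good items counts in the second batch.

19 defective items and 11 good items

Sequential conjugate updates are equivalent to a single update on the pooled data, so total successes = posterior α − prior α and total failures = posterior β − prior β.
Total across both batches: 42−19=23 defective items, 19−6=13 good items.
Subtract the first batch: 23−4=19 defective items and 13−2=11 good items.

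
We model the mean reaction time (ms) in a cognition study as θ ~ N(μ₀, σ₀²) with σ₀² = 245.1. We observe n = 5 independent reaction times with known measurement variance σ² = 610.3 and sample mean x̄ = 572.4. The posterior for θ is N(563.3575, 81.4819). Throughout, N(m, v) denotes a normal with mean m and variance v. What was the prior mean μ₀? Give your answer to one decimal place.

μ₀ = 545.2

With known observation variance, the Normal–Normal posterior has precision τ_n = τ₀ + n/σ² and mean μ_n = (τ₀μ₀ + (n/σ²)x̄)/τ_n.
Here τ₀ = 1/245.1 = 0.004080 and τ_data = 5/610.3 = 0.008193, so τ_n = 0.012273.
Rearranging for μ₀: μ₀ = (μ_n·τ_n − τ_data·x̄)/τ₀ = (563.3575·0.012273 − 0.008193·572.4) / 0.004080 = 2.224413/0.004080 ≈ 545.2.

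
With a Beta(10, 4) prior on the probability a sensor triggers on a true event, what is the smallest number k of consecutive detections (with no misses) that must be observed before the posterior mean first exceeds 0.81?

After k detections and 0 misses the posterior is Beta(10+k, 4), with mean (10+k)/(10+4+k).
Set (10+k)/(14+k) > 0.81 and solve: k > (0.81·14 − 10)/(1 − 0.81) = 7.053.
The smallest integer exceeding 7.053 is 8, and checking k=8: (18)/(22) = 0.8182 > 0.81.

k = 8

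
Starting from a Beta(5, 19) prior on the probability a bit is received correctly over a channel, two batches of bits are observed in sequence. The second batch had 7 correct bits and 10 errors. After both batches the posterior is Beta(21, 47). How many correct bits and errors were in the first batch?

9 correct bits and 18 errors

Sequential conjugate updates are equivalent to a single update on the pooled data, so total successes = posterior α − prior α and total failures = posterior β − prior β.
Total across both batches: 21−5=16 correct bits, 47−19=28 errors.
Subtract the second batch: 16−7=9 correct bits and 28−10=18 errors.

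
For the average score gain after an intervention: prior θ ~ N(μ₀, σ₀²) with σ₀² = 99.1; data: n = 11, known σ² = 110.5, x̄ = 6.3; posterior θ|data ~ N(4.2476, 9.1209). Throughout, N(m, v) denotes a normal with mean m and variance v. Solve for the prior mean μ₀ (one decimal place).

μ₀ = -16.0

With known observation variance, the Normal–Normal posterior has precision τ_n = τ₀ + n/σ² and mean μ_n = (τ₀μ₀ + (n/σ²)x̄)/τ_n.
Here τ₀ = 1/99.1 = 0.010091 and τ_data = 11/110.5 = 0.099548, so τ_n = 0.109639.
Rearranging for μ₀: μ₀ = (μ_n·τ_n − τ_data·x̄)/τ₀ = (4.2476·0.109639 − 0.099548·6.3) / 0.010091 = -0.161450/0.010091 ≈ -16.0.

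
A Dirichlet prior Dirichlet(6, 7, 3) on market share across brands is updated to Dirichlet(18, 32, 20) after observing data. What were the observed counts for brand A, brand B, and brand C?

For a Dirichlet(α) prior with multinomial counts c, the posterior is Dirichlet(α + c) componentwise.
Counts are posterior − prior componentwise: 18−6=12, 32−7=25, 20−3=17.

counts (12, 25, 17)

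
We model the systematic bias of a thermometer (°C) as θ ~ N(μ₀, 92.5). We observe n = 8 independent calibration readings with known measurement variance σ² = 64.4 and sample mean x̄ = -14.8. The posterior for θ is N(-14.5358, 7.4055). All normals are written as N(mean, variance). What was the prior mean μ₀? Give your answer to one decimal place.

μ₀ = -11.5

With known observation variance, the Normal–Normal posterior has precision τ_n = τ₀ + n/σ² and mean μ_n = (τ₀μ₀ + (n/σ²)x̄)/τ_n.
Here τ₀ = 1/92.5 = 0.010811 and τ_data = 8/64.4 = 0.124224, so τ_n = 0.135035.
Rearranging for μ₀: μ₀ = (μ_n·τ_n − τ_data·x̄)/τ₀ = (-14.5358·0.135035 − 0.124224·-14.8) / 0.010811 = -0.124327/0.010811 ≈ -11.5.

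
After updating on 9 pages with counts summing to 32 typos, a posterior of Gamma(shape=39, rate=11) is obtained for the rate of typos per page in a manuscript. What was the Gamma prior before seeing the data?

Gamma(shape=7, rate=2)

A Gamma(α, β) prior (rate parametrization) on a Poisson rate with n observations summing to S gives posterior Gamma(α+S, β+n).
So α = 39 − 32 = 7 and β = 11 − 9 = 2.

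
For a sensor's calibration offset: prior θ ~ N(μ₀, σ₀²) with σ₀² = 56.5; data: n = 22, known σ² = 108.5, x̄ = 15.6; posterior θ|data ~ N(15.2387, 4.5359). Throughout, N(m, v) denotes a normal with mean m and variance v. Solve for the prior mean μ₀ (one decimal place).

With known observation variance, the Normal–Normal posterior has precision τ_n = τ₀ + n/σ² and mean μ_n = (τ₀μ₀ + (n/σ²)x̄)/τ_n.
Here τ₀ = 1/56.5 = 0.017699 and τ_data = 22/108.5 = 0.202765, so τ_n = 0.220464.
Rearranging for μ₀: μ₀ = (μ_n·τ_n − τ_data·x̄)/τ₀ = (15.2387·0.220464 − 0.202765·15.6) / 0.017699 = 0.196451/0.017699 ≈ 11.1.

μ₀ = 11.1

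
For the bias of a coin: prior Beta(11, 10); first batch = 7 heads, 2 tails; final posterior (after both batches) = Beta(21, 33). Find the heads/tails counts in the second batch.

3 heads and 21 tails

Sequential conjugate updates are equivalent to a single update on the pooled data, so total successes = posterior α − prior α and total failures = posterior β − prior β.
Total across both batches: 21−11=10 heads, 33−10=23 tails.
Subtract the first batch: 10−7=3 heads and 23−2=21 tails.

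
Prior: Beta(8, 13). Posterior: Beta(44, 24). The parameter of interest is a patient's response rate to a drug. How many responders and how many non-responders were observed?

Beta is conjugate to the binomial likelihood: posterior = Beta(a+s, b+f).
Match parameters: s=44−8=36, f=24−13=11.

36 responders and 11 non-responders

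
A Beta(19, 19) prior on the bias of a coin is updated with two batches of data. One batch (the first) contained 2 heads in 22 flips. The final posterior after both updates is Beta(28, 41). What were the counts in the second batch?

7 heads and 2 tails

Because Beta–binomial updating is additive in the counts, the combined data contributed (α_post−α_prior, β_post−β_prior) successes and failures.
Total across both batches: 28−19=9 heads, 41−19=22 tails.
Subtract the first batch: 9−2=7 heads and 22−20=2 tails.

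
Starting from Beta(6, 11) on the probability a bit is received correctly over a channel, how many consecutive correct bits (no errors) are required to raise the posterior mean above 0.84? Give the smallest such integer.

After k correct bits and 0 errors the posterior is Beta(6+k, 11), with mean (6+k)/(6+11+k).
Set (6+k)/(17+k) > 0.84 and solve: k > (0.84·17 − 6)/(1 − 0.84) = 51.750.
The smallest integer exceeding 51.750 is 52.

k = 52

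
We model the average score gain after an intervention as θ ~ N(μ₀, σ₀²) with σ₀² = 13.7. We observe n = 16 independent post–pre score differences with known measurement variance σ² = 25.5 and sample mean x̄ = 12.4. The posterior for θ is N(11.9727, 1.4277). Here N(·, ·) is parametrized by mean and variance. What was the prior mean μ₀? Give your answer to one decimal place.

μ₀ = 8.3

The posterior mean is a precision-weighted average: μ_n = (τ₀μ₀ + τ_data·x̄)/(τ₀+τ_data), with τ₀=1/σ₀² and τ_data=n/σ².
Here τ₀ = 1/13.7 = 0.072993 and τ_data = 16/25.5 = 0.627451, so τ_n = 0.700444.
Rearranging for μ₀: μ₀ = (μ_n·τ_n − τ_data·x̄)/τ₀ = (11.9727·0.700444 − 0.627451·12.4) / 0.072993 = 0.605813/0.072993 ≈ 8.3.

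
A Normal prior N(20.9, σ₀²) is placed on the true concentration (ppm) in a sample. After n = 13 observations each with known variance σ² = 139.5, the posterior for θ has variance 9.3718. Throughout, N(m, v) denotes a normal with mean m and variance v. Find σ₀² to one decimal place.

σ₀² = 74.0

For the Normal–Normal model with known σ², precisions add: τ_n = τ₀ + n/σ².
So 1/σ₀² = 1/9.3718 − 13/139.5 = 0.106703 − 0.093190 = 0.013513.
Hence σ₀² = 1/0.013513 ≈ 74.0.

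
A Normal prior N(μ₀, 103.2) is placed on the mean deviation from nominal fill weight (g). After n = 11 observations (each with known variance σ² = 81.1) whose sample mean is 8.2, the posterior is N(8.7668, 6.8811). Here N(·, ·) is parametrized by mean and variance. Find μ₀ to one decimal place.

μ₀ = 16.7

The posterior mean is a precision-weighted average: μ_n = (τ₀μ₀ + τ_data·x̄)/(τ₀+τ_data), with τ₀=1/σ₀² and τ_data=n/σ².
Here τ₀ = 1/103.2 = 0.009690 and τ_data = 11/81.1 = 0.135635, so τ_n = 0.145325.
Rearranging for μ₀: μ₀ = (μ_n·τ_n − τ_data·x̄)/τ₀ = (8.7668·0.145325 − 0.135635·8.2) / 0.009690 = 0.161828/0.009690 ≈ 16.7.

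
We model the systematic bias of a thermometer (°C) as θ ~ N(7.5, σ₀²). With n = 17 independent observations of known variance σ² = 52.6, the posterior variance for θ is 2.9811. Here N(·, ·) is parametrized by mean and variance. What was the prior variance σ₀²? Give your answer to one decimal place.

σ₀² = 81.6

For the Normal–Normal model with known σ², precisions add: τ_n = τ₀ + n/σ².
So 1/σ₀² = 1/2.9811 − 17/52.6 = 0.335447 − 0.323194 = 0.012253.
Hence σ₀² = 1/0.012253 ≈ 81.6.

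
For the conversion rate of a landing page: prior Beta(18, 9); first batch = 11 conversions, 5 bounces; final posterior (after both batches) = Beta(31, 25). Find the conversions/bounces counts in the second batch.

2 conversions and 11 bounces

Sequential conjugate updates are equivalent to a single update on the pooled data, so total successes = posterior α − prior α and total failures = posterior β − prior β.
Total across both batches: 31−18=13 conversions, 25−9=16 bounces.
Subtract the first batch: 13−11=2 conversions and 16−5=11 bounces.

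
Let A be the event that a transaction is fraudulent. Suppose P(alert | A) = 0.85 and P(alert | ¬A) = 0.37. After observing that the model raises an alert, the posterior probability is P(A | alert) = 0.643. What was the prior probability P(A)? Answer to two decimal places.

P(A) = 0.44

Bayes' rule in odds form gives O(A|E) = O(A)·[P(E|A)/P(E|¬A)], hence O(A) = O(A|E)/LR.
Posterior odds = 0.643/(1−0.643) = 1.8011. LR = 0.85/0.37 = 2.2973.
Prior odds = 1.8011/2.2973 = 0.7840, so P(A) = 0.7840/(1+0.7840) ≈ 0.44.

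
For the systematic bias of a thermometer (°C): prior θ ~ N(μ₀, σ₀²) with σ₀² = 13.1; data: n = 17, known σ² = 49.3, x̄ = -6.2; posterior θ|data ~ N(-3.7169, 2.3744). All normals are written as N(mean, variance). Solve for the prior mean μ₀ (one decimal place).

With known observation variance, the Normal–Normal posterior has precision τ_n = τ₀ + n/σ² and mean μ_n = (τ₀μ₀ + (n/σ²)x̄)/τ_n.
Here τ₀ = 1/13.1 = 0.076336 and τ_data = 17/49.3 = 0.344828, so τ_n = 0.421164.
Rearranging for μ₀: μ₀ = (μ_n·τ_n − τ_data·x̄)/τ₀ = (-3.7169·0.421164 − 0.344828·-6.2) / 0.076336 = 0.572509/0.076336 ≈ 7.5.

μ₀ = 7.5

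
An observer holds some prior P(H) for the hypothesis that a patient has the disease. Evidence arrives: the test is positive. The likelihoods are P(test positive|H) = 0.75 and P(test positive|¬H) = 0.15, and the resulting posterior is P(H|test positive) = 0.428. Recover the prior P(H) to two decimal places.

Bayes' rule in odds form gives O(H|E) = O(H)·[P(E|H)/P(E|¬H)], hence O(H) = O(H|E)/LR.
Posterior odds = 0.428/(1−0.428) = 0.7483. LR = 0.75/0.15 = 5.0000.
Prior odds = 0.7483/5.0000 = 0.1497, so P(H) = 0.1497/(1+0.1497) ≈ 0.13.

P(H) = 0.13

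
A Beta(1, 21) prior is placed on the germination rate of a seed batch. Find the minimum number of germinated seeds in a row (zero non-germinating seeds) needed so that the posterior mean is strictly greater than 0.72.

k = 54

After k germinated seeds and 0 non-germinating seeds the posterior is Beta(1+k, 21), with mean (1+k)/(1+21+k).
Set (1+k)/(22+k) > 0.72 and solve: k > (0.72·22 − 1)/(1 − 0.72) = 53.000.
The smallest integer exceeding 53.000 is 54, and checking k=54: (55)/(76) = 0.7237 > 0.72.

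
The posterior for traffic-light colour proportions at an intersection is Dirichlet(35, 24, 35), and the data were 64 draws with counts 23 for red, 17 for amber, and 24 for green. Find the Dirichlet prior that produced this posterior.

For a Dirichlet(α) prior with multinomial counts c, the posterior is Dirichlet(α + c) componentwise.
Subtract each count from the matching posterior parameter: 35−23=12, 24−17=7, 35−24=11.

Dirichlet(12, 7, 11)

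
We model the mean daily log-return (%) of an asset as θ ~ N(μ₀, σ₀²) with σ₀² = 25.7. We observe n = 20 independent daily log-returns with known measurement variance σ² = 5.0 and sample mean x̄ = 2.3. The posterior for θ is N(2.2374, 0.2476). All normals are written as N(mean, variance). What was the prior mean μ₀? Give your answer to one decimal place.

μ₀ = -4.2

With known observation variance, the Normal–Normal posterior has precision τ_n = τ₀ + n/σ² and mean μ_n = (τ₀μ₀ + (n/σ²)x̄)/τ_n.
Here τ₀ = 1/25.7 = 0.038911 and τ_data = 20/5.0 = 4.000000, so τ_n = 4.038911.
Rearranging for μ₀: μ₀ = (μ_n·τ_n − τ_data·x̄)/τ₀ = (2.2374·4.038911 − 4.000000·2.3) / 0.038911 = -0.163341/0.038911 ≈ -4.2.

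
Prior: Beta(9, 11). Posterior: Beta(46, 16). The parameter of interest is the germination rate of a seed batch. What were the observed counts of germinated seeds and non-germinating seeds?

37 germinated seeds and 5 non-germinating seeds

Beta is conjugate to the binomial likelihood: posterior = Beta(α+s, β+f).
Match parameters: s=46−9=37, f=16−11=5.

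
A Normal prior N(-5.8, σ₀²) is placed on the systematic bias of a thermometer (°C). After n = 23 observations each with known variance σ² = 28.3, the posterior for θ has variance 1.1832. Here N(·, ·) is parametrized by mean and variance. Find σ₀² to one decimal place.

σ₀² = 30.8

Posterior precision equals prior precision plus data precision: 1/σ_n² = 1/σ₀² + n/σ².
So 1/σ₀² = 1/1.1832 − 23/28.3 = 0.845166 − 0.812721 = 0.032445.
Hence σ₀² = 1/0.032445 ≈ 30.8.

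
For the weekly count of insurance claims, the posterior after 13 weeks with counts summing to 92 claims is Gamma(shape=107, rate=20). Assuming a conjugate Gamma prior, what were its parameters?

Gamma–Poisson conjugacy: posterior shape = α + Σxᵢ, posterior rate = β + n.
So α = 107 − 92 = 15 and β = 20 − 13 = 7.

Gamma(shape=15, rate=7)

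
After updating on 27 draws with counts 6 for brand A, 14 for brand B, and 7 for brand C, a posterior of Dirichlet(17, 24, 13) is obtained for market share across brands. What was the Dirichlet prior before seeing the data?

Dirichlet(11, 10, 6)

For a Dirichlet(α) prior with multinomial counts c, the posterior is Dirichlet(α + c) componentwise.
Subtract each count from the matching posterior parameter: 17−6=11, 24−14=10, 13−7=6.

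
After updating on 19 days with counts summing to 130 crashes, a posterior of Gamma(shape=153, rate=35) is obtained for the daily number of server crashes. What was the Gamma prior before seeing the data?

Gamma–Poisson conjugacy: posterior shape = α + Σxᵢ, posterior rate = β + n.
So α = 153 − 130 = 23 and β = 35 − 19 = 16.

Gamma(shape=23, rate=16)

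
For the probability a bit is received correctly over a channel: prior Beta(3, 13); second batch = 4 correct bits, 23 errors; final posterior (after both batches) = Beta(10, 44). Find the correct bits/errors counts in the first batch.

Because Beta–binomial updating is additive in the counts, the combined data contributed (α_post−α_prior, β_post−β_prior) successes and failures.
Total across both batches: 10−3=7 correct bits, 44−13=31 errors.
Subtract the second batch: 7−4=3 correct bits and 31−23=8 errors.

3 correct bits and 8 errors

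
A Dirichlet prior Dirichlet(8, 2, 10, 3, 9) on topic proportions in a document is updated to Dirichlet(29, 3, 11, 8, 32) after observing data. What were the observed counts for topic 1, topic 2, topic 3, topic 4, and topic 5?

counts (21, 1, 1, 5, 23)

For a Dirichlet(α) prior with multinomial counts c, the posterior is Dirichlet(α + c) componentwise.
Counts are posterior − prior componentwise: 29−8=21, 3−2=1, 11−10=1, 8−3=5, 32−9=23.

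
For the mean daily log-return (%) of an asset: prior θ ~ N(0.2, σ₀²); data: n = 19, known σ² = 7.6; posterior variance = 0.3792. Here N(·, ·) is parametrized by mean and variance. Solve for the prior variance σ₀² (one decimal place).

σ₀² = 7.3

For the Normal–Normal model with known σ², precisions add: τ_n = τ₀ + n/σ².
So 1/σ₀² = 1/0.3792 − 19/7.6 = 2.637131 − 2.500000 = 0.137131.
Hence σ₀² = 1/0.137131 ≈ 7.3.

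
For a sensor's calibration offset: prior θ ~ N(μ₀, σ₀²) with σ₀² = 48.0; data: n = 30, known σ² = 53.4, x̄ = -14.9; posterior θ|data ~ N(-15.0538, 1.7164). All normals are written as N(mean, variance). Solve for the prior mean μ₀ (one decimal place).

The posterior mean is a precision-weighted average: μ_n = (τ₀μ₀ + τ_data·x̄)/(τ₀+τ_data), with τ₀=1/σ₀² and τ_data=n/σ².
Here τ₀ = 1/48.0 = 0.020833 and τ_data = 30/53.4 = 0.561798, so τ_n = 0.582631.
Rearranging for μ₀: μ₀ = (μ_n·τ_n − τ_data·x̄)/τ₀ = (-15.0538·0.582631 − 0.561798·-14.9) / 0.020833 = -0.400020/0.020833 ≈ -19.2.

μ₀ = -19.2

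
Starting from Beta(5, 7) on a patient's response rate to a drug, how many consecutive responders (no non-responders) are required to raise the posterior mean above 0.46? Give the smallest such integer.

k = 1

After k responders and 0 non-responders the posterior is Beta(5+k, 7), with mean (5+k)/(5+7+k).
Set (5+k)/(12+k) > 0.46 and solve: k > (0.46·12 − 5)/(1 − 0.46) = 0.963.
The smallest integer exceeding 0.963 is 1, and checking k=1: (6)/(13) = 0.4615 > 0.46.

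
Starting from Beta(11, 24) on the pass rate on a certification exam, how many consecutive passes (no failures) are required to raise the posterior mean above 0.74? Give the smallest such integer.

After k passes and 0 failures the posterior is Beta(11+k, 24), with mean (11+k)/(11+24+k).
Set (11+k)/(35+k) > 0.74 and solve: k > (0.74·35 − 11)/(1 − 0.74) = 57.308.
The smallest integer exceeding 57.308 is 58, and checking k=58: (69)/(93) = 0.7419 > 0.74.

k = 58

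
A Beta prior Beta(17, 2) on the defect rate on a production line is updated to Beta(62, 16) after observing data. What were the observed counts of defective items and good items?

45 defective items and 14 good items

A Beta(α, β) prior with s successes and f failures in binomial data gives a Beta(α+s, β+f) posterior.
Match parameters: s=62−17=45, f=16−2=14.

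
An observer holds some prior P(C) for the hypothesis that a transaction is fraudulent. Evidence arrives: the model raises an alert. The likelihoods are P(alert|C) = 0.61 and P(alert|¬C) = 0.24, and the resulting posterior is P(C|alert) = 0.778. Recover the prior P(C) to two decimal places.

P(C) = 0.58

Bayes' rule in odds form gives O(C|E) = O(C)·[P(E|C)/P(E|¬C)], hence O(C) = O(C|E)/LR.
Posterior odds = 0.778/(1−0.778) = 3.5045. LR = 0.61/0.24 = 2.5417.
Prior odds = 3.5045/2.5417 = 1.3788, so P(C) = 1.3788/(1+1.3788) ≈ 0.58.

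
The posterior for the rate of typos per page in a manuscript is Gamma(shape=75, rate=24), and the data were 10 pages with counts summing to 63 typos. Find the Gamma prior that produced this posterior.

Gamma–Poisson conjugacy: posterior shape = α + Σxᵢ, posterior rate = β + n.
So α = 75 − 63 = 12 and β = 24 − 10 = 14.

Gamma(shape=12, rate=14)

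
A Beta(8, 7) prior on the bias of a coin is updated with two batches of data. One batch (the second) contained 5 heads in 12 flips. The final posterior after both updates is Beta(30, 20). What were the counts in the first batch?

17 heads and 6 tails

Because Beta–binomial updating is additive in the counts, the combined data contributed (α_post−α_prior, β_post−β_prior) successes and failures.
Total across both batches: 30−8=22 heads, 20−7=13 tails.
Subtract the second batch: 22−5=17 heads and 13−7=6 tails.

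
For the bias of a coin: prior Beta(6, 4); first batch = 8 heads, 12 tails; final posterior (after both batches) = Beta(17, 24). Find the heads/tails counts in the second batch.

Because Beta–binomial updating is additive in the counts, the combined data contributed (α_post−α_prior, β_post−β_prior) successes and failures.
Total across both batches: 17−6=11 heads, 24−4=20 tails.
Subtract the first batch: 11−8=3 heads and 20−12=8 tails.

3 heads and 8 tails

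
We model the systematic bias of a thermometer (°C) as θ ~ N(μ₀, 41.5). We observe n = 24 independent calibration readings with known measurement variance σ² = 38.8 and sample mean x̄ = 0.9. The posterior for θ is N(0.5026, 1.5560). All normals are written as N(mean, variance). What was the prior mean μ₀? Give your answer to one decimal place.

With known observation variance, the Normal–Normal posterior has precision τ_n = τ₀ + n/σ² and mean μ_n = (τ₀μ₀ + (n/σ²)x̄)/τ_n.
Here τ₀ = 1/41.5 = 0.024096 and τ_data = 24/38.8 = 0.618557, so τ_n = 0.642653.
Rearranging for μ₀: μ₀ = (μ_n·τ_n − τ_data·x̄)/τ₀ = (0.5026·0.642653 − 0.618557·0.9) / 0.024096 = -0.233704/0.024096 ≈ -9.7.

μ₀ = -9.7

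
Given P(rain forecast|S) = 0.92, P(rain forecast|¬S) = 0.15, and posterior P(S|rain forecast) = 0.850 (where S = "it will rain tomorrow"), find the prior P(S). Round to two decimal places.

P(S) = 0.48

Bayes' rule in odds form gives O(S|E) = O(S)·[P(E|S)/P(E|¬S)], hence O(S) = O(S|E)/LR.
Posterior odds = 0.850/(1−0.850) = 5.6667. LR = 0.92/0.15 = 6.1333.
Prior odds = 5.6667/6.1333 = 0.9239, so P(S) = 0.9239/(1+0.9239) ≈ 0.48.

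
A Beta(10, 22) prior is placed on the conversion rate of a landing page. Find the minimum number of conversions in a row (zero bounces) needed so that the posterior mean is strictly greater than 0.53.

After k conversions and 0 bounces the posterior is Beta(10+k, 22), with mean (10+k)/(10+22+k).
Set (10+k)/(32+k) > 0.53 and solve: k > (0.53·32 − 10)/(1 − 0.53) = 14.809.
The smallest integer exceeding 14.809 is 15.

k = 15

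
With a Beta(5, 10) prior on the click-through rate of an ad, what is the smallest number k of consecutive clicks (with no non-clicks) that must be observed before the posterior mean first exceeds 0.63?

k = 13

After k clicks and 0 non-clicks the posterior is Beta(5+k, 10), with mean (5+k)/(5+10+k).
Set (5+k)/(15+k) > 0.63 and solve: k > (0.63·15 − 5)/(1 − 0.63) = 12.027.
The smallest integer exceeding 12.027 is 13, and checking k=13: (18)/(28) = 0.6429 > 0.63.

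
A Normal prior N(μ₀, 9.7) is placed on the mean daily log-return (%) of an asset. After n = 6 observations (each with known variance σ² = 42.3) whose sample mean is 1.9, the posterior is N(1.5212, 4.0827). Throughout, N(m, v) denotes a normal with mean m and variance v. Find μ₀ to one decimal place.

μ₀ = 1.0

The posterior mean is a precision-weighted average: μ_n = (τ₀μ₀ + τ_data·x̄)/(τ₀+τ_data), with τ₀=1/σ₀² and τ_data=n/σ².
Here τ₀ = 1/9.7 = 0.103093 and τ_data = 6/42.3 = 0.141844, so τ_n = 0.244937.
Rearranging for μ₀: μ₀ = (μ_n·τ_n − τ_data·x̄)/τ₀ = (1.5212·0.244937 − 0.141844·1.9) / 0.103093 = 0.103095/0.103093 ≈ 1.0.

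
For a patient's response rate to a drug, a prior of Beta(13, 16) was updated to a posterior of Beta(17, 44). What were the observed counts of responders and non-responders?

4 responders and 28 non-responders

Under Beta–binomial conjugacy the posterior parameters are (α+s, β+f).
So s = 17 − 13 = 4 and f = 44 − 16 = 28.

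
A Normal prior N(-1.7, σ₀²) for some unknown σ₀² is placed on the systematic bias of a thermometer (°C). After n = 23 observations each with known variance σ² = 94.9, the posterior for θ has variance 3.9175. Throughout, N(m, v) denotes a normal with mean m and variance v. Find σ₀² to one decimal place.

For the Normal–Normal model with known σ², precisions add: τ_n = τ₀ + n/σ².
So 1/σ₀² = 1/3.9175 − 23/94.9 = 0.255265 − 0.242360 = 0.012905.
Hence σ₀² = 1/0.012905 ≈ 77.5.

σ₀² = 77.5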